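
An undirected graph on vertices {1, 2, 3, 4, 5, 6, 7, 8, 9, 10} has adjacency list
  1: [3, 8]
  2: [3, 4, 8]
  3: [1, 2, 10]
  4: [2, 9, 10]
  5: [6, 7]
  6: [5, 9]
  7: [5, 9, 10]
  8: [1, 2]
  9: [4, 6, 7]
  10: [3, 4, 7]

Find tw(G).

2

A width-2 tree decomposition is:
Bags: B1 = {5, 6, 7}  B2 = {6, 7, 9}  B3 = {7, 9, 10}  B4 = {4, 9, 10}  B5 = {3, 4, 10}  B6 = {2, 3, 4}  B7 = {1, 2, 3}  B8 = {1, 2, 8}
Tree: B1–B2, B2–B3, B3–B4, B4–B5, B5–B6, B6–B7, B7–B8
Every bag has size at most 3, so the width is 3 − 1 = 2 and tw(G) ≤ 2. Since 5–6–9–7–5 is a cycle in G, G is not acyclic. Forests are exactly the graphs of treewidth ≤ 1, so tw(G) ≥ 2. Therefore the treewidth is 2.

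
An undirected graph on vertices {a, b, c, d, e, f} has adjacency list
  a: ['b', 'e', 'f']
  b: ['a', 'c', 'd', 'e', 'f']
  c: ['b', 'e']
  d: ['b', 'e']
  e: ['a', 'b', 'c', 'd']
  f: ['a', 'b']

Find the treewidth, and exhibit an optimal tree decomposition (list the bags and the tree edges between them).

Treewidth 2.
Bags: B1 = {b, d, e}  B2 = {a, b, e}  B3 = {b, c, e}  B4 = {a, b, f}
Tree: B1–B2, B1–B3, B2–B4

Every bag has size at most 3, so the width is 3 − 1 = 2 and tw(G) ≤ 2. Conversely, {b, d, e} is a clique of size 3, and the vertices of any clique must share a bag in every tree decomposition; so some bag has ≥ 3 vertices and tw(G) ≥ 2. The upper and lower bounds meet at 2, so that is the treewidth.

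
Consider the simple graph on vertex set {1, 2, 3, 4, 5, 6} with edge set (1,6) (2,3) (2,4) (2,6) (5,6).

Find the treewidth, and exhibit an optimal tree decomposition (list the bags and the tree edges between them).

Treewidth 1.
Bags: B1 = {2, 6}  B2 = {2, 3}  B3 = {1, 6}  B4 = {2, 4}  B5 = {5, 6}
Tree: B1–B2, B1–B3, B2–B4, B3–B5

Every bag has size at most 2, so the width is 2 − 1 = 1 and tw(G) ≤ 1. Since G has at least one edge (e.g. 2–6), it is not an edgeless graph, so tw(G) ≥ 1. The upper and lower bounds meet at 1, so that is the treewidth.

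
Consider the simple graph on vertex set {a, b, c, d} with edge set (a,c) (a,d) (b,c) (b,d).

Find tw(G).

2

A width-2 tree decomposition is:
Bags: B1 = {a, b, c}  B2 = {a, b, d}
Tree: B1–B2
Every bag has size at most 3, so the width is 3 − 1 = 2 and tw(G) ≤ 2. For the lower bound, G contains the cycle b–c–a–d–b, so G is not a forest; only forests have treewidth ≤ 1, hence tw(G) ≥ 2. Combining the bounds, tw(G) = 2.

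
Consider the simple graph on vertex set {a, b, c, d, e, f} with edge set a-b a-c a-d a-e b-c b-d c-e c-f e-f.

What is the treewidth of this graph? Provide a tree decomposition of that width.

Each bag holds 3 vertices, so the decomposition has width 2, which upper-bounds the treewidth. Conversely, {a, b, d} is a clique of size 3, and the vertices of any clique must share a bag in every tree decomposition; so some bag has ≥ 3 vertices and tw(G) ≥ 2. Hence tw(G) = 2 exactly.

Treewidth 2.
Bags: B1 = {a, b, c}  B2 = {a, b, d}  B3 = {a, c, e}  B4 = {c, e, f}
Tree: B1–B2, B1–B3, B3–B4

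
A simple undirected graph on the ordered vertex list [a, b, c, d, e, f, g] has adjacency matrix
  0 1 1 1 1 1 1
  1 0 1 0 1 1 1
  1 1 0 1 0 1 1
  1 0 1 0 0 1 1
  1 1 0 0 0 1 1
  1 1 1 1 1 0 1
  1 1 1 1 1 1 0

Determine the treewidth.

4

A width-4 tree decomposition is:
Bags: B1 = {a, b, e, f, g}  B2 = {a, b, c, f, g}  B3 = {a, c, d, f, g}
Tree: B1–B2, B2–B3
Each bag holds 5 vertices, so the decomposition has width 4, which upper-bounds the treewidth. On the other hand G contains the 5-clique {a, b, e, f, g}. A clique must lie in a single bag of any decomposition, so no decomposition can have width below 4. The upper and lower bounds meet at 4, so that is the treewidth.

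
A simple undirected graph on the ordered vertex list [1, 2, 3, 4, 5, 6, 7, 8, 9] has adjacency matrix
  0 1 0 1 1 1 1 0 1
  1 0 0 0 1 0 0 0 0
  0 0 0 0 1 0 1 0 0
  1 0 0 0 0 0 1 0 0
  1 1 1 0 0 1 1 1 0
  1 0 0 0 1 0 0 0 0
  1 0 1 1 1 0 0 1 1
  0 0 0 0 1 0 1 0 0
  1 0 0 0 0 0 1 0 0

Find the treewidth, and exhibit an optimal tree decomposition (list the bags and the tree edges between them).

Treewidth 2.
One such decomposition:
Bags: B1 = {3, 5, 7}  B2 = {1, 5, 7}  B3 = {5, 7, 8}  B4 = {1, 5, 6}  B5 = {1, 7, 9}  B6 = {1, 2, 5}  B7 = {1, 4, 7}
Tree: B1–B2, B2–B3, B2–B4, B2–B5, B4–B6, B2–B7

The largest bag has 3 vertices, giving width 2; this decomposition certifies tw(G) ≤ 2. For the lower bound, the 3 vertices {5, 7, 8} are pairwise adjacent, and any tree decomposition puts a clique entirely inside one bag — forcing width ≥ 2. Therefore the treewidth is 2.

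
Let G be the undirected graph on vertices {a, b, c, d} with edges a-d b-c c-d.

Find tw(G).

1

A width-1 tree decomposition is:
Bags: B1 = {c, d}  B2 = {b, c}  B3 = {a, d}
Tree: B1–B2, B1–B3
The largest bag has 2 vertices, giving width 1; this decomposition certifies tw(G) ≤ 1. Any graph with an edge has treewidth ≥ 1, and G has the edge d–c. Combining the bounds, tw(G) = 1.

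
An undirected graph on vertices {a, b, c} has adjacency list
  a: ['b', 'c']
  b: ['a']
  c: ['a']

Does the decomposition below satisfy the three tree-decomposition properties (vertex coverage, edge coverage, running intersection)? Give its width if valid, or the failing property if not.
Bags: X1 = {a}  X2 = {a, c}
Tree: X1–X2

No — vertex b appears in no bag.

A tree decomposition must satisfy three properties: every vertex lies in some bag; for every edge, both endpoints lie together in some bag; and for every vertex, the bags containing it form a connected subtree. Here vertex b appears in no bag, so the decomposition is invalid.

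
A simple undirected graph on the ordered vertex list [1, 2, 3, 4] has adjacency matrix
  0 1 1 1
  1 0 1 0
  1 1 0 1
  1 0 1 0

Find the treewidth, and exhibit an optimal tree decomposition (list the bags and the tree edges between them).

Treewidth 2.
One optimal decomposition is:
Bags: B1 = {1, 3, 4}  B2 = {1, 2, 3}
Tree: B1–B2

Every bag has size at most 3, so the width is 3 − 1 = 2 and tw(G) ≤ 2. For the lower bound, the 3 vertices {1, 2, 3} are pairwise adjacent, and any tree decomposition puts a clique entirely inside one bag — forcing width ≥ 2. Hence tw(G) = 2 exactly.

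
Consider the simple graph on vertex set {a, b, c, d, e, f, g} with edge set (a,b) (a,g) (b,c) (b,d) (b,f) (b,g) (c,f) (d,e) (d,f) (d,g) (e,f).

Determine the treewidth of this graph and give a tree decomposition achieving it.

The largest bag has 3 vertices, giving width 2; this decomposition certifies tw(G) ≤ 2. On the other hand G contains the 3-clique {d, e, f}. A clique must lie in a single bag of any decomposition, so no decomposition can have width below 2. Therefore the treewidth is 2.

Treewidth 2.
One such decomposition:
Bags: B1 = {b, d, f}  B2 = {b, d, g}  B3 = {b, c, f}  B4 = {d, e, f}  B5 = {a, b, g}
Tree: B1–B2, B1–B3, B1–B4, B2–B5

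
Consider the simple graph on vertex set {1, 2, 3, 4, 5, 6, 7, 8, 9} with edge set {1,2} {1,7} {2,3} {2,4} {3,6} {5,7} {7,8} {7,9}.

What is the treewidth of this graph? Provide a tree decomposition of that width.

Each bag holds 2 vertices, so the decomposition has width 1, which upper-bounds the treewidth. G has an edge, so its treewidth is at least 1. Combining the bounds, tw(G) = 1.

Treewidth 1.
Bags: B1 = {5, 7}  B2 = {1, 7}  B3 = {7, 8}  B4 = {1, 2}  B5 = {7, 9}  B6 = {2, 4}  B7 = {2, 3}  B8 = {3, 6}
Tree: B1–B2, B1–B3, B2–B4, B3–B5, B4–B6, B6–B7, B7–B8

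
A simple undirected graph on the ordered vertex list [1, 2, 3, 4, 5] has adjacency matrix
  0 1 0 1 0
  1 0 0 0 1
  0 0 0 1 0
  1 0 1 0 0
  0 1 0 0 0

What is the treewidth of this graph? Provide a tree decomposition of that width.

The largest bag has 2 vertices, giving width 1; this decomposition certifies tw(G) ≤ 1. Any graph with an edge has treewidth ≥ 1, and G has the edge 3–4. Hence tw(G) = 1 exactly.

Treewidth 1.
Bags: B1 = {3, 4}  B2 = {1, 4}  B3 = {1, 2}  B4 = {2, 5}
Tree: B1–B2, B2–B3, B3–B4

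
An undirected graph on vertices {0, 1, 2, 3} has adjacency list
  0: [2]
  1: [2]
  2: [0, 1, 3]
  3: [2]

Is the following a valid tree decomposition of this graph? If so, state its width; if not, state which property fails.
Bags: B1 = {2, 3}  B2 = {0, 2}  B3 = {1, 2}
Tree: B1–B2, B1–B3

Yes; width 1.

Checking the three conditions: (i) the bags cover all of {0, 1, 2, 3}; (ii) for each edge, some bag contains both endpoints; (iii) the bags containing any fixed vertex form a subtree. All hold, so the decomposition is valid with width 2 − 1 = 1.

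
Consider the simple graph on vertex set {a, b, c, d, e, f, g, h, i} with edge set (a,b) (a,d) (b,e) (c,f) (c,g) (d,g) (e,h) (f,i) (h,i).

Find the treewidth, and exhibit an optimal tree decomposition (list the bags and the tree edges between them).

Each bag holds 3 vertices, so the decomposition has width 2, which upper-bounds the treewidth. The edges e–h–i–f–c–g–d–a–b–e form a cycle, so G is not a tree and its treewidth is at least 2. Combining the bounds, tw(G) = 2.

Treewidth 2.
One optimal decomposition is:
Bags: B1 = {e, h, i}  B2 = {e, f, i}  B3 = {c, e, f}  B4 = {c, e, g}  B5 = {d, e, g}  B6 = {a, d, e}  B7 = {a, b, e}
Tree: B1–B2, B2–B3, B3–B4, B4–B5, B5–B6, B6–B7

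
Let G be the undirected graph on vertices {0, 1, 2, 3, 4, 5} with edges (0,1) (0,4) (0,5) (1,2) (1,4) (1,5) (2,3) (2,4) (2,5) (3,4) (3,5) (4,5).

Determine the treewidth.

A width-3 tree decomposition is:
Bags: B1 = {0, 1, 4, 5}  B2 = {1, 2, 4, 5}  B3 = {2, 3, 4, 5}
Tree: B1–B2, B2–B3
The largest bag has 4 vertices, giving width 3; this decomposition certifies tw(G) ≤ 3. Conversely, {0, 1, 4, 5} is a clique of size 4, and the vertices of any clique must share a bag in every tree decomposition; so some bag has ≥ 4 vertices and tw(G) ≥ 3. The upper and lower bounds meet at 3, so that is the treewidth.

3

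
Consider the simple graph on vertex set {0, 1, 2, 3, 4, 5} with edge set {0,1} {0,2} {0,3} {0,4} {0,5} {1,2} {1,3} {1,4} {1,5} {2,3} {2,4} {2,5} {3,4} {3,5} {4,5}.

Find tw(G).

A width-5 tree decomposition is:
Bags: B1 = {0, 1, 2, 3, 4, 5}
Tree: (single bag)
A single bag containing all 6 vertices is trivially a valid decomposition of width 5. Conversely, {0, 1, 2, 3, 4, 5} is a clique of size 6, and the vertices of any clique must share a bag in every tree decomposition; so some bag has ≥ 6 vertices and tw(G) ≥ 5. The upper and lower bounds meet at 5, so that is the treewidth.

5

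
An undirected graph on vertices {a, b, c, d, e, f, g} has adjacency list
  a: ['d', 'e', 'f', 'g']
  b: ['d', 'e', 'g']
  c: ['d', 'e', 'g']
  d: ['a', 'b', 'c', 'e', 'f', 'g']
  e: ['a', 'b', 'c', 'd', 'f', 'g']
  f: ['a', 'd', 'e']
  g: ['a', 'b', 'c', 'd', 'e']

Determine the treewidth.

A width-3 tree decomposition is:
Bags: B1 = {b, d, e, g}  B2 = {a, d, e, g}  B3 = {a, d, e, f}  B4 = {c, d, e, g}
Tree: B1–B2, B2–B3, B2–B4
Each bag holds 4 vertices, so the decomposition has width 3, which upper-bounds the treewidth. On the other hand G contains the 4-clique {c, d, e, g}. A clique must lie in a single bag of any decomposition, so no decomposition can have width below 3. Therefore the treewidth is 3.

3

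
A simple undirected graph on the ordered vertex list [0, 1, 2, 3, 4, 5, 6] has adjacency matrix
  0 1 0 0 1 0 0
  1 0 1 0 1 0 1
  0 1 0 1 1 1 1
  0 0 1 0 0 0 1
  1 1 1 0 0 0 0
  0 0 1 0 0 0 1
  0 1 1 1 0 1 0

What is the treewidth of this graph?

2

A width-2 tree decomposition is:
Bags: B1 = {1, 2, 4}  B2 = {0, 1, 4}  B3 = {1, 2, 6}  B4 = {2, 3, 6}  B5 = {2, 5, 6}
Tree: B1–B2, B1–B3, B3–B4, B3–B5
Each bag holds 3 vertices, so the decomposition has width 2, which upper-bounds the treewidth. On the other hand G contains the 3-clique {0, 1, 4}. A clique must lie in a single bag of any decomposition, so no decomposition can have width below 2. The upper and lower bounds meet at 2, so that is the treewidth.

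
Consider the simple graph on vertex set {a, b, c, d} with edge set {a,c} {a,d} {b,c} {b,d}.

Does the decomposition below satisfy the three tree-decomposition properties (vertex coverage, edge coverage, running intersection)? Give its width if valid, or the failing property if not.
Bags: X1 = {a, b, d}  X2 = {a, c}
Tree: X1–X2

A tree decomposition must satisfy three properties: every vertex lies in some bag; for every edge, both endpoints lie together in some bag; and for every vertex, the bags containing it form a connected subtree. Here edge (b,c) lies in no bag, so the decomposition is invalid.

No — edge (b,c) lies in no bag.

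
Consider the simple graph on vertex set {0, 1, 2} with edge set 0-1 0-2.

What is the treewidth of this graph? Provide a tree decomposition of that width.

Each bag holds 2 vertices, so the decomposition has width 1, which upper-bounds the treewidth. Since G has at least one edge (e.g. 1–0), it is not an edgeless graph, so tw(G) ≥ 1. Therefore the treewidth is 1.

Treewidth 1.
One such decomposition:
Bags: B1 = {0, 1}  B2 = {0, 2}
Tree: B1–B2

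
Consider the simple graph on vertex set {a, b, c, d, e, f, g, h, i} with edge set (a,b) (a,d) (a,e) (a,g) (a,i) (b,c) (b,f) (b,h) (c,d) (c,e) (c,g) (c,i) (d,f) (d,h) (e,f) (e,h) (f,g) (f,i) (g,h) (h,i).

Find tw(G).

4

A width-4 tree decomposition is:
Bags: B1 = {a, c, d, f, h}  B2 = {a, c, f, g, h}  B3 = {a, c, f, h, i}  B4 = {a, c, e, f, h}  B5 = {a, b, c, f, h}
Tree: B1–B2, B2–B3, B3–B4, B4–B5
Every bag has size at most 5, so the width is 5 − 1 = 4 and tw(G) ≤ 4. For the lower bound: the 5 vertex sets {a,d}, {c,g}, {f,i}, {h}, {e} are disjoint, each induces a connected subgraph, and every pair is joined by at least one edge of G. Contracting each set to a single vertex therefore yields K_{5} as a minor, and since treewidth is minor-monotone, tw(G) ≥ tw(K_{5}) = 4. Hence tw(G) = 4 exactly.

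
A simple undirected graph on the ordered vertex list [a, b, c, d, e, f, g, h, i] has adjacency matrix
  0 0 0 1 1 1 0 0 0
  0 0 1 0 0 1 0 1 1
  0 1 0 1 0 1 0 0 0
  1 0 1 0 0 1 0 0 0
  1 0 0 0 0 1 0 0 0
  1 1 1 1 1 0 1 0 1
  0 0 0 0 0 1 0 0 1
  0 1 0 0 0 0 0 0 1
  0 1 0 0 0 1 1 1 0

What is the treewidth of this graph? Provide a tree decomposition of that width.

Every bag has size at most 3, so the width is 3 − 1 = 2 and tw(G) ≤ 2. On the other hand G contains the 3-clique {b, h, i}. A clique must lie in a single bag of any decomposition, so no decomposition can have width below 2. The upper and lower bounds meet at 2, so that is the treewidth.

Treewidth 2.
Bags: B1 = {b, f, i}  B2 = {b, c, f}  B3 = {c, d, f}  B4 = {b, h, i}  B5 = {f, g, i}  B6 = {a, d, f}  B7 = {a, e, f}
Tree: B1–B2, B2–B3, B1–B4, B1–B5, B3–B6, B6–B7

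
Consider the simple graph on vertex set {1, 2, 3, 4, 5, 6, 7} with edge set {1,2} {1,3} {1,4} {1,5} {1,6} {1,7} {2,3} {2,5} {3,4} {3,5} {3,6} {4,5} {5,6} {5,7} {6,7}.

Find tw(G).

3

A width-3 tree decomposition is:
Bags: B1 = {1, 3, 5, 6}  B2 = {1, 2, 3, 5}  B3 = {1, 3, 4, 5}  B4 = {1, 5, 6, 7}
Tree: B1–B2, B2–B3, B1–B4
The largest bag has 4 vertices, giving width 3; this decomposition certifies tw(G) ≤ 3. On the other hand G contains the 4-clique {1, 2, 3, 5}. A clique must lie in a single bag of any decomposition, so no decomposition can have width below 3. Combining the bounds, tw(G) = 3.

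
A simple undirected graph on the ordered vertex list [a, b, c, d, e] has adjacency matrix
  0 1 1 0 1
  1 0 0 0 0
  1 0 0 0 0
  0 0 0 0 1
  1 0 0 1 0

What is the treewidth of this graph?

1

A width-1 tree decomposition is:
Bags: B1 = {a, e}  B2 = {d, e}  B3 = {a, c}  B4 = {a, b}
Tree: B1–B2, B1–B3, B1–B4
Every bag has size at most 2, so the width is 2 − 1 = 1 and tw(G) ≤ 1. Since G has at least one edge (e.g. a–e), it is not an edgeless graph, so tw(G) ≥ 1. Hence tw(G) = 1 exactly.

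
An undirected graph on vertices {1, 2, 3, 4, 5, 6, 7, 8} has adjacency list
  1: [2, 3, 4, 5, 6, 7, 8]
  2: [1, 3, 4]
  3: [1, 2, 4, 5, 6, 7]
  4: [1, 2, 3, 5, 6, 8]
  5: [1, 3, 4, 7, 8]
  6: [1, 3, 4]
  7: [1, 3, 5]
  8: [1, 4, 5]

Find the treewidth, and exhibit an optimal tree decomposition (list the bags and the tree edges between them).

The largest bag has 4 vertices, giving width 3; this decomposition certifies tw(G) ≤ 3. For the lower bound, the 4 vertices {1, 4, 5, 8} are pairwise adjacent, and any tree decomposition puts a clique entirely inside one bag — forcing width ≥ 3. Combining the bounds, tw(G) = 3.

Treewidth 3.
One optimal decomposition is:
Bags: B1 = {1, 3, 4, 5}  B2 = {1, 3, 4, 6}  B3 = {1, 2, 3, 4}  B4 = {1, 3, 5, 7}  B5 = {1, 4, 5, 8}
Tree: B1–B2, B2–B3, B1–B4, B1–B5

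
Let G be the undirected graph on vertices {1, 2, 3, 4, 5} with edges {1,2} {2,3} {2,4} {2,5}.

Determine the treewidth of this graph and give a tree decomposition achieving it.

Treewidth 1.
One optimal decomposition is:
Bags: B1 = {1, 2}  B2 = {2, 4}  B3 = {2, 5}  B4 = {2, 3}
Tree: B1–B2, B1–B3, B3–B4

The largest bag has 2 vertices, giving width 1; this decomposition certifies tw(G) ≤ 1. Since G has at least one edge (e.g. 2–1), it is not an edgeless graph, so tw(G) ≥ 1. Hence tw(G) = 1 exactly.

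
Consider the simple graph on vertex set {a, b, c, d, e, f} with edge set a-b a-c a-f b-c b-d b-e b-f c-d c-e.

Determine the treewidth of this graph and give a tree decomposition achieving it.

The largest bag has 3 vertices, giving width 2; this decomposition certifies tw(G) ≤ 2. Conversely, {b, c, d} is a clique of size 3, and the vertices of any clique must share a bag in every tree decomposition; so some bag has ≥ 3 vertices and tw(G) ≥ 2. The upper and lower bounds meet at 2, so that is the treewidth.

Treewidth 2.
Bags: B1 = {b, c, e}  B2 = {b, c, d}  B3 = {a, b, c}  B4 = {a, b, f}
Tree: B1–B2, B2–B3, B3–B4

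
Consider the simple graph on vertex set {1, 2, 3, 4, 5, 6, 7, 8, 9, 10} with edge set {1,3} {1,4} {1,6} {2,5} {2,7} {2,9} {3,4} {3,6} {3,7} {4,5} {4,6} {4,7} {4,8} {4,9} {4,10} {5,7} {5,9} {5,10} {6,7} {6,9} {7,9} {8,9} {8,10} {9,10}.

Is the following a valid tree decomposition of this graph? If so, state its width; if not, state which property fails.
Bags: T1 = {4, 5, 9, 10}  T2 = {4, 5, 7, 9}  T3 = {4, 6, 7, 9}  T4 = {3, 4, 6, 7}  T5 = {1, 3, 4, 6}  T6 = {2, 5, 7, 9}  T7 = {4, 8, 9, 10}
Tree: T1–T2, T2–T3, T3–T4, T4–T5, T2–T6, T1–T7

Vertex coverage: the bags together contain {1, 2, 3, 4, 5, 6, 7, 8, 9, 10}, the full vertex set. Edge coverage: each edge of G has both endpoints in at least one bag. Running intersection: for every vertex, the bags containing it form a connected subtree. All three properties hold, so this is a valid tree decomposition of width max|bag| − 1 = 3, and hence tw(G) ≤ 3.

Yes; width 3.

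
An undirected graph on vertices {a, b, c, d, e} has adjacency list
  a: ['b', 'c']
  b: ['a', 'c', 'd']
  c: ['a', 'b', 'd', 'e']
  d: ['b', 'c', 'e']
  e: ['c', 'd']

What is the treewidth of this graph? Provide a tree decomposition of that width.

Treewidth 2.
One such decomposition:
Bags: B1 = {b, c, d}  B2 = {c, d, e}  B3 = {a, b, c}
Tree: B1–B2, B1–B3

Every bag has size at most 3, so the width is 3 − 1 = 2 and tw(G) ≤ 2. Conversely, {c, d, e} is a clique of size 3, and the vertices of any clique must share a bag in every tree decomposition; so some bag has ≥ 3 vertices and tw(G) ≥ 2. Therefore the treewidth is 2.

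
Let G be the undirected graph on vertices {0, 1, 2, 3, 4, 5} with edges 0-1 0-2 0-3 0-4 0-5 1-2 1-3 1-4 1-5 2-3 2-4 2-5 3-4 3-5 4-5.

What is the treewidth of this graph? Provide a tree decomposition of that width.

A single bag containing all 6 vertices is trivially a valid decomposition of width 5. On the other hand G contains the 6-clique {0, 1, 2, 3, 4, 5}. A clique must lie in a single bag of any decomposition, so no decomposition can have width below 5. The upper and lower bounds meet at 5, so that is the treewidth.

Treewidth 5.
One such decomposition:
Bags: B1 = {0, 1, 2, 3, 4, 5}
Tree: (single bag)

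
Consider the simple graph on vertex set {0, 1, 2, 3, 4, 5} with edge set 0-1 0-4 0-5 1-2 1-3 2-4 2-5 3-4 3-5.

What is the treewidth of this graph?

A width-3 tree decomposition is:
Bags: B1 = {0, 2, 3, 5}  B2 = {0, 1, 2, 3}  B3 = {0, 2, 3, 4}
Tree: B1–B2, B2–B3
Each bag holds 4 vertices, so the decomposition has width 3, which upper-bounds the treewidth. For the lower bound: the 4 vertex sets {3,5}, {0,1}, {2}, {4} are disjoint, each induces a connected subgraph, and every pair is joined by at least one edge of G. Contracting each set to a single vertex therefore yields K_{4} as a minor, and since treewidth is minor-monotone, tw(G) ≥ tw(K_{4}) = 3. Combining the bounds, tw(G) = 3.

3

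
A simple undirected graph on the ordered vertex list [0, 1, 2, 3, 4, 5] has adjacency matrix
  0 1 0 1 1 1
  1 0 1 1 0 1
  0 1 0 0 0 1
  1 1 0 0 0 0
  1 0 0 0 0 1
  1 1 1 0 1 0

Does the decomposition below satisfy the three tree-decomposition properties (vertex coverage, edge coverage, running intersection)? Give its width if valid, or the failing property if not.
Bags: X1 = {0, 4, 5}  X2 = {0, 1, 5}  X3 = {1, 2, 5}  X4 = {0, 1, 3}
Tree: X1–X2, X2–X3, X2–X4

Every vertex of G appears in some bag (union = {0, 1, 2, 3, 4, 5}); every edge is covered by a bag; and for each vertex v the set of bags containing v is connected in the bag tree. The decomposition is therefore valid. The largest bag has 3 vertices, so the width is 2.

Yes; width 2.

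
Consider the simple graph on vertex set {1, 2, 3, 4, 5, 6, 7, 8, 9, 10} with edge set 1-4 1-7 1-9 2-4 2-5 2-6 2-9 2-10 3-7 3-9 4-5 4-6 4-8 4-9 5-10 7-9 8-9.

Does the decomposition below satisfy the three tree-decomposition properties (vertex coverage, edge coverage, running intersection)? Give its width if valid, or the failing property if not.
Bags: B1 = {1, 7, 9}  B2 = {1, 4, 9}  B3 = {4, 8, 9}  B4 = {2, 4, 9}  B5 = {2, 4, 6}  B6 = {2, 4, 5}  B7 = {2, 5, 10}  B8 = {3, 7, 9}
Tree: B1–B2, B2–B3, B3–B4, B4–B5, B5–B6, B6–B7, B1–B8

Yes; width 2.

Vertex coverage: the bags together contain {1, 2, 3, 4, 5, 6, 7, 8, 9, 10}, the full vertex set. Edge coverage: each edge of G has both endpoints in at least one bag. Running intersection: for every vertex, the bags containing it form a connected subtree. All three properties hold, so this is a valid tree decomposition of width max|bag| − 1 = 2, and hence tw(G) ≤ 2.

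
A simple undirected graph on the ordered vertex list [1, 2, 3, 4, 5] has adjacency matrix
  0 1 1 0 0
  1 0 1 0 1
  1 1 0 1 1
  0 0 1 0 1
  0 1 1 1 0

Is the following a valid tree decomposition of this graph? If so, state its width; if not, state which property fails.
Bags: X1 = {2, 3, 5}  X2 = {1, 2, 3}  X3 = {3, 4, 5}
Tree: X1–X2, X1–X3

Yes; width 2.

Every vertex of G appears in some bag (union = {1, 2, 3, 4, 5}); every edge is covered by a bag; and for each vertex v the set of bags containing v is connected in the bag tree. The decomposition is therefore valid. The largest bag has 3 vertices, so the width is 2.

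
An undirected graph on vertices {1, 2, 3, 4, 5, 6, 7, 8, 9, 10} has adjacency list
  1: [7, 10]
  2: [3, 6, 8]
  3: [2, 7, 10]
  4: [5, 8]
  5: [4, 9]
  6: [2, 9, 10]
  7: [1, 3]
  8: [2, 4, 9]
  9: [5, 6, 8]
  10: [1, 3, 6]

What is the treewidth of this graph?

2

A width-2 tree decomposition is:
Bags: B1 = {1, 3, 7}  B2 = {1, 3, 10}  B3 = {2, 3, 10}  B4 = {2, 6, 10}  B5 = {2, 6, 8}  B6 = {6, 8, 9}  B7 = {4, 8, 9}  B8 = {4, 5, 9}
Tree: B1–B2, B2–B3, B3–B4, B4–B5, B5–B6, B6–B7, B7–B8
The largest bag has 3 vertices, giving width 2; this decomposition certifies tw(G) ≤ 2. Since 7–1–10–3–7 is a cycle in G, G is not acyclic. Forests are exactly the graphs of treewidth ≤ 1, so tw(G) ≥ 2. Therefore the treewidth is 2.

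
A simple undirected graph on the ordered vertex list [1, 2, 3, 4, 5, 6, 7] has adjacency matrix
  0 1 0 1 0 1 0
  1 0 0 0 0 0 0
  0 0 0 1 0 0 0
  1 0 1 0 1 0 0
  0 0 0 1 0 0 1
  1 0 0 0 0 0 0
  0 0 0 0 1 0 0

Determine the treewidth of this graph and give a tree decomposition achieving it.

Treewidth 1.
One such decomposition:
Bags: B1 = {4, 5}  B2 = {5, 7}  B3 = {1, 4}  B4 = {1, 6}  B5 = {3, 4}  B6 = {1, 2}
Tree: B1–B2, B1–B3, B3–B4, B1–B5, B4–B6

Every bag has size at most 2, so the width is 2 − 1 = 1 and tw(G) ≤ 1. Any graph with an edge has treewidth ≥ 1, and G has the edge 5–4. Hence tw(G) = 1 exactly.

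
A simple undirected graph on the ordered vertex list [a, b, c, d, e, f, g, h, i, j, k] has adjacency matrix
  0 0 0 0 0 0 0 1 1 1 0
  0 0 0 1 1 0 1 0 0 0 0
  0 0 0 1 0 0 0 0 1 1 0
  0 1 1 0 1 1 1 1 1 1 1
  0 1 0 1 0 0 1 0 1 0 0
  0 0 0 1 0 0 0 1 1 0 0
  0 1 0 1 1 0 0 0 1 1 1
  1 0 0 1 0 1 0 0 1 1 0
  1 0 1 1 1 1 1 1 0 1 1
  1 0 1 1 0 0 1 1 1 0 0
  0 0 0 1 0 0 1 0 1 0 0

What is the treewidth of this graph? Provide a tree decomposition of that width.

Treewidth 3.
Bags: B1 = {d, g, i, j}  B2 = {d, g, i, k}  B3 = {d, h, i, j}  B4 = {d, e, g, i}  B5 = {a, h, i, j}  B6 = {c, d, i, j}  B7 = {d, f, h, i}  B8 = {b, d, e, g}
Tree: B1–B2, B1–B3, B2–B4, B3–B5, B3–B6, B3–B7, B4–B8

The largest bag has 4 vertices, giving width 3; this decomposition certifies tw(G) ≤ 3. For the lower bound, the 4 vertices {b, d, e, g} are pairwise adjacent, and any tree decomposition puts a clique entirely inside one bag — forcing width ≥ 3. Combining the bounds, tw(G) = 3.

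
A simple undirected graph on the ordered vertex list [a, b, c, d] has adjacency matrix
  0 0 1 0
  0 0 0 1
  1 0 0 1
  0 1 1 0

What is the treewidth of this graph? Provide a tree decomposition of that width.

The largest bag has 2 vertices, giving width 1; this decomposition certifies tw(G) ≤ 1. Any graph with an edge has treewidth ≥ 1, and G has the edge b–d. Hence tw(G) = 1 exactly.

Treewidth 1.
One optimal decomposition is:
Bags: B1 = {b, d}  B2 = {c, d}  B3 = {a, c}
Tree: B1–B2, B2–B3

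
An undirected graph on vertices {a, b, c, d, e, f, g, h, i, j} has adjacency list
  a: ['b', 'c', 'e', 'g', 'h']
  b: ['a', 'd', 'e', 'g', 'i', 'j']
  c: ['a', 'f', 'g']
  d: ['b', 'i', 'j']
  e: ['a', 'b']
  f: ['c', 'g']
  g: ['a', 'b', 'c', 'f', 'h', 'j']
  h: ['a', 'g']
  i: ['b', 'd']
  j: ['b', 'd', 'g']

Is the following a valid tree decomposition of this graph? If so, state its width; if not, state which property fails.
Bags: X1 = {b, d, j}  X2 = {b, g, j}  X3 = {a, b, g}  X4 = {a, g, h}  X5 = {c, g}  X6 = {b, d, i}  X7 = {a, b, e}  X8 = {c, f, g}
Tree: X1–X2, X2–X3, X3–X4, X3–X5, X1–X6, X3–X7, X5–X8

No — edge (a,c) lies in no bag.

A tree decomposition must satisfy three properties: every vertex lies in some bag; for every edge, both endpoints lie together in some bag; and for every vertex, the bags containing it form a connected subtree. Here edge (a,c) lies in no bag, so the decomposition is invalid.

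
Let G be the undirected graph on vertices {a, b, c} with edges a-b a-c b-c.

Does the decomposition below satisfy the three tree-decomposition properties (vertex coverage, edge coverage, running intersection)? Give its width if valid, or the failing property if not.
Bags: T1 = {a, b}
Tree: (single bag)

A tree decomposition must satisfy three properties: every vertex lies in some bag; for every edge, both endpoints lie together in some bag; and for every vertex, the bags containing it form a connected subtree. Here vertex c appears in no bag, so the decomposition is invalid.

No — vertex c appears in no bag.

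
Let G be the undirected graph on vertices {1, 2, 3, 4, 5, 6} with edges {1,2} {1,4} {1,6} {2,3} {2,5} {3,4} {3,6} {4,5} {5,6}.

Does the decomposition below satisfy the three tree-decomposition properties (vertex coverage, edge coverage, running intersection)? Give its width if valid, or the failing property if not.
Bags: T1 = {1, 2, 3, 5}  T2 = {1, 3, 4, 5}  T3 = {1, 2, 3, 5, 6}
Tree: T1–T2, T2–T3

No — bags containing vertex 2 are not connected in the tree.

A tree decomposition must satisfy three properties: every vertex lies in some bag; for every edge, both endpoints lie together in some bag; and for every vertex, the bags containing it form a connected subtree. Here bags containing vertex 2 are not connected in the tree, so the decomposition is invalid.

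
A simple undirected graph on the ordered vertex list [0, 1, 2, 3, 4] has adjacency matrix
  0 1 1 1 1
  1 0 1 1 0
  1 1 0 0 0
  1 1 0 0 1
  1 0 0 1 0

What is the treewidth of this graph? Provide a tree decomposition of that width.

The largest bag has 3 vertices, giving width 2; this decomposition certifies tw(G) ≤ 2. For the lower bound, the 3 vertices {0, 1, 2} are pairwise adjacent, and any tree decomposition puts a clique entirely inside one bag — forcing width ≥ 2. Combining the bounds, tw(G) = 2.

Treewidth 2.
One such decomposition:
Bags: B1 = {0, 1, 3}  B2 = {0, 1, 2}  B3 = {0, 3, 4}
Tree: B1–B2, B1–B3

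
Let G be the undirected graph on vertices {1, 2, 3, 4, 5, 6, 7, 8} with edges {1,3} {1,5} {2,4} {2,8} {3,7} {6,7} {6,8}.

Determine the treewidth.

1

A width-1 tree decomposition is:
Bags: B1 = {1, 5}  B2 = {1, 3}  B3 = {3, 7}  B4 = {6, 7}  B5 = {6, 8}  B6 = {2, 8}  B7 = {2, 4}
Tree: B1–B2, B2–B3, B3–B4, B4–B5, B5–B6, B6–B7
The largest bag has 2 vertices, giving width 1; this decomposition certifies tw(G) ≤ 1. G has an edge, so its treewidth is at least 1. Hence tw(G) = 1 exactly.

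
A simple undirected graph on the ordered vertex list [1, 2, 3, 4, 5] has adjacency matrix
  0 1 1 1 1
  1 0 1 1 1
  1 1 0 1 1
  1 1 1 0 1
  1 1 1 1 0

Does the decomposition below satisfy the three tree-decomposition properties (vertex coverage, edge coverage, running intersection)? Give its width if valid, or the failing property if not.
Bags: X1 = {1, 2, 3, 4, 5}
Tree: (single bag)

Vertex coverage: the bags together contain {1, 2, 3, 4, 5}, the full vertex set. Edge coverage: each edge of G has both endpoints in at least one bag. Running intersection: for every vertex, the bags containing it form a connected subtree. All three properties hold, so this is a valid tree decomposition of width max|bag| − 1 = 4, and hence tw(G) ≤ 4.

Yes; width 4.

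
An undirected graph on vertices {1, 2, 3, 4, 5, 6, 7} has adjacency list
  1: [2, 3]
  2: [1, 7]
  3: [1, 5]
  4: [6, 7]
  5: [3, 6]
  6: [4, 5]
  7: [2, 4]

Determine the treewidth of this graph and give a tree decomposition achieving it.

Treewidth 2.
One optimal decomposition is:
Bags: B1 = {4, 5, 6}  B2 = {4, 5, 7}  B3 = {2, 5, 7}  B4 = {1, 2, 5}  B5 = {1, 3, 5}
Tree: B1–B2, B2–B3, B3–B4, B4–B5

Each bag holds 3 vertices, so the decomposition has width 2, which upper-bounds the treewidth. Since 5–6–4–7–2–1–3–5 is a cycle in G, G is not acyclic. Forests are exactly the graphs of treewidth ≤ 1, so tw(G) ≥ 2. The upper and lower bounds meet at 2, so that is the treewidth.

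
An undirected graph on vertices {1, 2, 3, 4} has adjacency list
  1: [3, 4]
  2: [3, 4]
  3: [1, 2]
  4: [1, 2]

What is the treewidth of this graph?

A width-2 tree decomposition is:
Bags: B1 = {1, 3, 4}  B2 = {2, 3, 4}
Tree: B1–B2
The largest bag has 3 vertices, giving width 2; this decomposition certifies tw(G) ≤ 2. The edges 3–1–4–2–3 form a cycle, so G is not a tree and its treewidth is at least 2. Hence tw(G) = 2 exactly.

2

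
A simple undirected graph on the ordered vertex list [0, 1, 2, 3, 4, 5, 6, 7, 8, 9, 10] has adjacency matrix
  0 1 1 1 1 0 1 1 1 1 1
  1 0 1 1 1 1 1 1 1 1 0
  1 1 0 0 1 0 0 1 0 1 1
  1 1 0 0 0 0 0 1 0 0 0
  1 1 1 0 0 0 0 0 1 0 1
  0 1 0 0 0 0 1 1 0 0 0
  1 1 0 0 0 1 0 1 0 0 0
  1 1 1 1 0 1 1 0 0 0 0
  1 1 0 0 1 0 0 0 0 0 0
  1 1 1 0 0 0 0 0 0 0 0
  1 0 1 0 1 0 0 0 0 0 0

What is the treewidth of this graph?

3

A width-3 tree decomposition is:
Bags: B1 = {0, 1, 2, 9}  B2 = {0, 1, 2, 4}  B3 = {0, 1, 2, 7}  B4 = {0, 2, 4, 10}  B5 = {0, 1, 6, 7}  B6 = {0, 1, 4, 8}  B7 = {1, 5, 6, 7}  B8 = {0, 1, 3, 7}
Tree: B1–B2, B1–B3, B2–B4, B3–B5, B2–B6, B5–B7, B3–B8
The largest bag has 4 vertices, giving width 3; this decomposition certifies tw(G) ≤ 3. On the other hand G contains the 4-clique {0, 1, 4, 8}. A clique must lie in a single bag of any decomposition, so no decomposition can have width below 3. Combining the bounds, tw(G) = 3.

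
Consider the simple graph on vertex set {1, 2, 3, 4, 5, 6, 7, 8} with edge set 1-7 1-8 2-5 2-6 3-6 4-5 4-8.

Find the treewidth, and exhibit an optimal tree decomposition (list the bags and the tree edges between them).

The largest bag has 2 vertices, giving width 1; this decomposition certifies tw(G) ≤ 1. Since G has at least one edge (e.g. 7–1), it is not an edgeless graph, so tw(G) ≥ 1. Hence tw(G) = 1 exactly.

Treewidth 1.
One optimal decomposition is:
Bags: B1 = {1, 7}  B2 = {1, 8}  B3 = {4, 8}  B4 = {4, 5}  B5 = {2, 5}  B6 = {2, 6}  B7 = {3, 6}
Tree: B1–B2, B2–B3, B3–B4, B4–B5, B5–B6, B6–B7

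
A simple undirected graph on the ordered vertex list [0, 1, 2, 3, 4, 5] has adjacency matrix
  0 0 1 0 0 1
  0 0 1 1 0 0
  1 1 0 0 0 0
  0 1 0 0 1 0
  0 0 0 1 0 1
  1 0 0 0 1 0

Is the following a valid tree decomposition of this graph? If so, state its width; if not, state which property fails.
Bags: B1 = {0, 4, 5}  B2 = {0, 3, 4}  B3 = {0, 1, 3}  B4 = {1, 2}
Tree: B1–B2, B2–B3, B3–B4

No — edge (0,2) lies in no bag.

A tree decomposition must satisfy three properties: every vertex lies in some bag; for every edge, both endpoints lie together in some bag; and for every vertex, the bags containing it form a connected subtree. Here edge (0,2) lies in no bag, so the decomposition is invalid.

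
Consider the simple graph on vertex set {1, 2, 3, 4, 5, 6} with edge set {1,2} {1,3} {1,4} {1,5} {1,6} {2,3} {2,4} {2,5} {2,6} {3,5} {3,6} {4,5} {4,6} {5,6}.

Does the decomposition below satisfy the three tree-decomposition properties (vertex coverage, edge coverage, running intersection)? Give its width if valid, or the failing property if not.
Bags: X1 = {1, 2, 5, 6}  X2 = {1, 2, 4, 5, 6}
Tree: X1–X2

No — vertex 3 appears in no bag.

A tree decomposition must satisfy three properties: every vertex lies in some bag; for every edge, both endpoints lie together in some bag; and for every vertex, the bags containing it form a connected subtree. Here vertex 3 appears in no bag, so the decomposition is invalid.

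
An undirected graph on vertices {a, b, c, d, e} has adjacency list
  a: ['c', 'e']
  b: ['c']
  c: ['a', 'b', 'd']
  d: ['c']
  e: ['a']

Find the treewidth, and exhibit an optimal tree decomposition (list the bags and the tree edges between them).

Every bag has size at most 2, so the width is 2 − 1 = 1 and tw(G) ≤ 1. G has an edge, so its treewidth is at least 1. The upper and lower bounds meet at 1, so that is the treewidth.

Treewidth 1.
Bags: B1 = {a, c}  B2 = {b, c}  B3 = {a, e}  B4 = {c, d}
Tree: B1–B2, B1–B3, B2–B4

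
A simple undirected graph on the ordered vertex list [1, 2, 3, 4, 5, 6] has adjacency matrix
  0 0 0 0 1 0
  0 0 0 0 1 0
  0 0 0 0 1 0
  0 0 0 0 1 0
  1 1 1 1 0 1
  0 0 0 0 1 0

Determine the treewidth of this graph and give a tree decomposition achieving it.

Treewidth 1.
One optimal decomposition is:
Bags: B1 = {2, 5}  B2 = {3, 5}  B3 = {5, 6}  B4 = {4, 5}  B5 = {1, 5}
Tree: B1–B2, B2–B3, B2–B4, B2–B5

The largest bag has 2 vertices, giving width 1; this decomposition certifies tw(G) ≤ 1. G has an edge, so its treewidth is at least 1. Hence tw(G) = 1 exactly.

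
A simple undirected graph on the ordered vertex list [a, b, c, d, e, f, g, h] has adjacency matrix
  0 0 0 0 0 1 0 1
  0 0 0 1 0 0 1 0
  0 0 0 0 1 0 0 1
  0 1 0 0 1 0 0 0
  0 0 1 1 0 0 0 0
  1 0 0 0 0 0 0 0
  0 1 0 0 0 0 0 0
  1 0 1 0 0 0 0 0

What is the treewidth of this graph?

A width-1 tree decomposition is:
Bags: B1 = {b, g}  B2 = {b, d}  B3 = {d, e}  B4 = {c, e}  B5 = {c, h}  B6 = {a, h}  B7 = {a, f}
Tree: B1–B2, B2–B3, B3–B4, B4–B5, B5–B6, B6–B7
Each bag holds 2 vertices, so the decomposition has width 1, which upper-bounds the treewidth. G has an edge, so its treewidth is at least 1. Hence tw(G) = 1 exactly.

1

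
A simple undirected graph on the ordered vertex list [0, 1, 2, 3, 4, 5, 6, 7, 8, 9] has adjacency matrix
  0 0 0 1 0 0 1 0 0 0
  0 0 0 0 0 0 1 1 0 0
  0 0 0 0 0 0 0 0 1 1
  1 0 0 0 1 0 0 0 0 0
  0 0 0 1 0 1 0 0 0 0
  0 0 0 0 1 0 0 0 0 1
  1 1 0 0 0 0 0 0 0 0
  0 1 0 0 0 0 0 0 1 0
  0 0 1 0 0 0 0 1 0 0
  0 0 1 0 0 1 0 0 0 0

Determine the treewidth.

2

A width-2 tree decomposition is:
Bags: B1 = {2, 5, 9}  B2 = {2, 4, 5}  B3 = {2, 3, 4}  B4 = {0, 2, 3}  B5 = {0, 2, 6}  B6 = {1, 2, 6}  B7 = {1, 2, 7}  B8 = {2, 7, 8}
Tree: B1–B2, B2–B3, B3–B4, B4–B5, B5–B6, B6–B7, B7–B8
Each bag holds 3 vertices, so the decomposition has width 2, which upper-bounds the treewidth. The edges 2–9–5–4–3–0–6–1–7–8–2 form a cycle, so G is not a tree and its treewidth is at least 2. Hence tw(G) = 2 exactly.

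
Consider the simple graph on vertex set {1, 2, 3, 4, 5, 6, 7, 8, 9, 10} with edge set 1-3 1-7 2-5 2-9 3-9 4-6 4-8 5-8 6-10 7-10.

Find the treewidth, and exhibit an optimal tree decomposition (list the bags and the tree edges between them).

The largest bag has 3 vertices, giving width 2; this decomposition certifies tw(G) ≤ 2. The edges 10–6–4–8–5–2–9–3–1–7–10 form a cycle, so G is not a tree and its treewidth is at least 2. The upper and lower bounds meet at 2, so that is the treewidth.

Treewidth 2.
One such decomposition:
Bags: B1 = {4, 6, 10}  B2 = {4, 8, 10}  B3 = {5, 8, 10}  B4 = {2, 5, 10}  B5 = {2, 9, 10}  B6 = {3, 9, 10}  B7 = {1, 3, 10}  B8 = {1, 7, 10}
Tree: B1–B2, B2–B3, B3–B4, B4–B5, B5–B6, B6–B7, B7–B8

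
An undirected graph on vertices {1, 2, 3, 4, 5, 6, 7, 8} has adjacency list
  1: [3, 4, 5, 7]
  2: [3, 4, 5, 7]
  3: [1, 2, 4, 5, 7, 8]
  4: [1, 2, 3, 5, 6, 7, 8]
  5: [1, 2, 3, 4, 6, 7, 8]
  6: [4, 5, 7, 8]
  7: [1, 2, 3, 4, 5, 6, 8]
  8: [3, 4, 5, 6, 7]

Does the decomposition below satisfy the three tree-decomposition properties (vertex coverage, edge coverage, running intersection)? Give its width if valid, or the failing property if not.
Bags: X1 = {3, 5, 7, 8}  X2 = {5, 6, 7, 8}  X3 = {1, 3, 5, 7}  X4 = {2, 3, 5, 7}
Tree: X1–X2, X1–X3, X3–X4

No — vertex 4 appears in no bag.

A tree decomposition must satisfy three properties: every vertex lies in some bag; for every edge, both endpoints lie together in some bag; and for every vertex, the bags containing it form a connected subtree. Here vertex 4 appears in no bag, so the decomposition is invalid.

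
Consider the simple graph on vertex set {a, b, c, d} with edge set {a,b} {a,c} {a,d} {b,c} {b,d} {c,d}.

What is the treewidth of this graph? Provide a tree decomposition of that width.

With just one bag of size 4, the width is 4 − 1 = 3, so tw(G) ≤ 3. For the lower bound, the 4 vertices {a, b, c, d} are pairwise adjacent, and any tree decomposition puts a clique entirely inside one bag — forcing width ≥ 3. Therefore the treewidth is 3.

Treewidth 3.
One optimal decomposition is:
Bags: B1 = {a, b, c, d}
Tree: (single bag)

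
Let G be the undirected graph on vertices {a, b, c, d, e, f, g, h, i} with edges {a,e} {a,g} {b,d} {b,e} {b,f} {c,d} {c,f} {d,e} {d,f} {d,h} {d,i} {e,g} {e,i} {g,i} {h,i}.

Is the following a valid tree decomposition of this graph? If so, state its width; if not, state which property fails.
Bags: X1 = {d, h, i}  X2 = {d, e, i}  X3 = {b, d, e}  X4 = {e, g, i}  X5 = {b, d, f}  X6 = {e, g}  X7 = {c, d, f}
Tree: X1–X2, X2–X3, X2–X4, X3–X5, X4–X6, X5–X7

A tree decomposition must satisfy three properties: every vertex lies in some bag; for every edge, both endpoints lie together in some bag; and for every vertex, the bags containing it form a connected subtree. Here vertex a appears in no bag, so the decomposition is invalid.

No — vertex a appears in no bag.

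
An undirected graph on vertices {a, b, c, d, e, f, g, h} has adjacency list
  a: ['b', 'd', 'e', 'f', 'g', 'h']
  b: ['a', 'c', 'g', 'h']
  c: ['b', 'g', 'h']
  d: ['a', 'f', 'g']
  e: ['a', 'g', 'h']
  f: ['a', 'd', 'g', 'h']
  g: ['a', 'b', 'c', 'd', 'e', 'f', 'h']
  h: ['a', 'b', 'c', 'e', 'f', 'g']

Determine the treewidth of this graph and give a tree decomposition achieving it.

Treewidth 3.
One optimal decomposition is:
Bags: B1 = {a, e, g, h}  B2 = {a, f, g, h}  B3 = {a, b, g, h}  B4 = {a, d, f, g}  B5 = {b, c, g, h}
Tree: B1–B2, B2–B3, B2–B4, B3–B5

Each bag holds 4 vertices, so the decomposition has width 3, which upper-bounds the treewidth. Conversely, {a, d, f, g} is a clique of size 4, and the vertices of any clique must share a bag in every tree decomposition; so some bag has ≥ 4 vertices and tw(G) ≥ 3. The upper and lower bounds meet at 3, so that is the treewidth.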